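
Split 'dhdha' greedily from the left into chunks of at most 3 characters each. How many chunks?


'dhdha' has 5 characters.
Chunking with max size 3:
  Chunk 1: 'dhd' (positions 0-2)
  Chunk 2: 'ha' (positions 3-4)
Total chunks: ceil(5 / 3) = 2

2


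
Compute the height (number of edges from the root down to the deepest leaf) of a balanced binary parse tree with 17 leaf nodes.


In a balanced binary tree with n leaves the deepest leaf is ceil(log2(n)) edges below the root.
log2(17) = 4.0875
ceil(4.0875) = 5
height (edges) = 5

5


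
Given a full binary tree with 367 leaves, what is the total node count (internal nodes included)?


Leaf nodes (terminals): 367
Internal nodes = n - 1 = 367 - 1 = 366
Total = leaves + internal = 367 + 366 = 733

733


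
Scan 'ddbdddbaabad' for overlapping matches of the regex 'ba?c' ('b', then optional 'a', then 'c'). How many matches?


Pattern: ba?c means 'b', then optional 'a', then 'c'.
Scanning 'ddbdddbaabad' position-by-position:
  Pos 0: window 'ddb' -> no
  Pos 1: window 'dbd' -> no
  Pos 2: window 'bdd' -> no
  Pos 3: window 'ddd' -> no
  Pos 4: window 'ddb' -> no
  Pos 5: window 'dba' -> no
  Pos 6: window 'baa' -> no
  Pos 7: window 'aab' -> no
  Pos 8: window 'aba' -> no
  Pos 9: window 'bad' -> no
  Pos 10: window 'ad' -> no
  Pos 11: window 'd' -> no
Total matches: 0

0


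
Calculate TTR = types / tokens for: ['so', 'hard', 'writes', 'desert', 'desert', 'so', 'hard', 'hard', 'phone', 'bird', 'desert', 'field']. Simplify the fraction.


Tokens: 12
Unique types: ('bird', 'desert', 'field', 'hard', 'phone', 'so', 'writes') = 7
TTR = 7/12
Already in lowest terms.

7/12


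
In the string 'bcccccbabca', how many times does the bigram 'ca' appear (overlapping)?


Scanning 'bcccccbabca' for bigram 'ca':
  Position 0: 'bc' -> no
  Position 1: 'cc' -> no
  Position 2: 'cc' -> no
  Position 3: 'cc' -> no
  Position 4: 'cc' -> no
  Position 5: 'cb' -> no
  Position 6: 'ba' -> no
  Position 7: 'ab' -> no
  Position 8: 'bc' -> no
  Position 9: 'ca' -> MATCH
Total matches: 1

1


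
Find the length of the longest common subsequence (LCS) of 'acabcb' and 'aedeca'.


DP table for LCS of 'acabcb' and 'aedeca':
       a  e  d  e  c  a
    0  0  0  0  0  0  0
  a 0  1  1  1  1  1  1
  c 0  1  1  1  1  2  2
  a 0  1  1  1  1  2  3
  b 0  1  1  1  1  2  3
  c 0  1  1  1  1  2  3
  b 0  1  1  1  1  2  3
LCS: 'aca'
LCS length = 3

3


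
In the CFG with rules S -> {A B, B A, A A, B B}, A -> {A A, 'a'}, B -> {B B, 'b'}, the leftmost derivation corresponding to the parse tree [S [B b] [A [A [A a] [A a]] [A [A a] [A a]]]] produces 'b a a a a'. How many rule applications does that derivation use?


Every bracketed nonterminal node [X ...] in the tree is produced by exactly one rule application.
Reading the tree off as a leftmost derivation:
  Step 1: S  =>  B A   (applied S -> B A)
  Step 2: B A  =>  b A   (applied B -> b)
  Step 3: b A  =>  b A A   (applied A -> A A)
  Step 4: b A A  =>  b A A A   (applied A -> A A)
  Step 5: b A A A  =>  b a A A   (applied A -> a)
  Step 6: b a A A  =>  b a a A   (applied A -> a)
  Step 7: b a a A  =>  b a a A A   (applied A -> A A)
  Step 8: b a a A A  =>  b a a a A   (applied A -> a)
  Step 9: b a a a A  =>  b a a a a   (applied A -> a)
Final yield: b a a a a
Total rewrite steps: 9

9


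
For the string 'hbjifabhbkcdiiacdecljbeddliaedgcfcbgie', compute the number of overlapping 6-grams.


String 'hbjifabhbkcdiiacdecljbeddliaedgcfcbgie' has length L = 38.
Number of overlapping n-grams = L - n + 1
Substituting: 38 - 6 + 1 = 33

33


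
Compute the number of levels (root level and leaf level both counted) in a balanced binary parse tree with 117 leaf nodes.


In a balanced binary tree with n leaves the deepest leaf is ceil(log2(n)) edges below the root,
so counting node levels inclusive of root and leaves gives ceil(log2(n)) + 1 levels.
log2(117) = 6.8704
ceil(6.8704) = 7
levels = 7 + 1 = 8

8


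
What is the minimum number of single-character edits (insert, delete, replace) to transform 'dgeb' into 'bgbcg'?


Building DP table for s1='dgeb' (len 4) and s2='bgbcg' (len 5):
       b  g  b  c  g
    0  1  2  3  4  5
  d 1  1  2  3  4  5
  g 2  2  1  2  3  4
  e 3  3  2  2  3  4
  b 4  3  3  2  3  4
Edit distance = dp[4][5] = 4

4


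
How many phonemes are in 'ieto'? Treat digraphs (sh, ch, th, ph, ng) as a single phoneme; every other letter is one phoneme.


Parsing 'ieto' greedily, digraphs first:
  'i' -> vowel phoneme (phonemes so far: 1)
  'e' -> vowel phoneme (phonemes so far: 2)
  't' -> consonant phoneme (phonemes so far: 3)
  'o' -> vowel phoneme (phonemes so far: 4)
Total phonemes: 4

4


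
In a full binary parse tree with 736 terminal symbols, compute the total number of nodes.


Leaf nodes (terminals): 736
Internal nodes = n - 1 = 736 - 1 = 735
Total = leaves + internal = 736 + 735 = 1471

1471


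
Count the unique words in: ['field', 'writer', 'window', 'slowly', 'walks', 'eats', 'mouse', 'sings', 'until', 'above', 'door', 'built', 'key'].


Listing all tokens and tracking unique types:
  Token 1: 'field' -> NEW (unique so far: 1)
  Token 2: 'writer' -> NEW (unique so far: 2)
  Token 3: 'window' -> NEW (unique so far: 3)
  Token 4: 'slowly' -> NEW (unique so far: 4)
  Token 5: 'walks' -> NEW (unique so far: 5)
  Token 6: 'eats' -> NEW (unique so far: 6)
  Token 7: 'mouse' -> NEW (unique so far: 7)
  Token 8: 'sings' -> NEW (unique so far: 8)
  Token 9: 'until' -> NEW (unique so far: 9)
  Token 10: 'above' -> NEW (unique so far: 10)
  Token 11: 'door' -> NEW (unique so far: 11)
  Token 12: 'built' -> NEW (unique so far: 12)
  Token 13: 'key' -> NEW (unique so far: 13)
Unique types: ('above', 'built', 'door', 'eats', 'field', 'key', 'mouse', 'sings', 'slowly', 'until', 'walks', 'window', 'writer')
Vocabulary size: 13

13


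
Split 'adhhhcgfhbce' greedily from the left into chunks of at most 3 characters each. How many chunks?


'adhhhcgfhbce' has 12 characters.
Chunking with max size 3:
  Chunk 1: 'adh' (positions 0-2)
  Chunk 2: 'hhc' (positions 3-5)
  Chunk 3: 'gfh' (positions 6-8)
  Chunk 4: 'bce' (positions 9-11)
Total chunks: ceil(12 / 3) = 4

4


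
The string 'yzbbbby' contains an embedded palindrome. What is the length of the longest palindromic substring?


Scanning 'yzbbbby' for palindromic substrings.
Substring at positions 2-5: 'bbbb'.
Check: reverse('bbbb') = 'bbbb' -> palindrome confirmed.
Neighbouring characters ('z' / 'y') break symmetry, so it cannot extend further.
No longer palindromic substring exists; longest length = 4

4


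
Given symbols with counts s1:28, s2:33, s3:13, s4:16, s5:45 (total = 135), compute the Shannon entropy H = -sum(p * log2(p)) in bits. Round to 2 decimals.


Computing entropy H = -sum(p_i * log2(p_i)):
  s1: p = 28/135 = 0.2074, -p*log2(p) = 0.4707
  s2: p = 33/135 = 0.2444, -p*log2(p) = 0.4968
  s3: p = 13/135 = 0.0963, -p*log2(p) = 0.3251
  s4: p = 16/135 = 0.1185, -p*log2(p) = 0.3647
  s5: p = 45/135 = 0.3333, -p*log2(p) = 0.5283
H = sum of terms = 2.1856
Rounded to 2 decimals: 2.19

2.19


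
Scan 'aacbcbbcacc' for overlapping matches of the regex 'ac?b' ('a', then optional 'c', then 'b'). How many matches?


Pattern: ac?b means 'a', then optional 'c', then 'b'.
Scanning 'aacbcbbcacc' position-by-position:
  Pos 0: window 'aac' -> no
  Pos 1: window 'acb' -> MATCH
  Pos 2: window 'cbc' -> no
  Pos 3: window 'bcb' -> no
  Pos 4: window 'cbb' -> no
  Pos 5: window 'bbc' -> no
  Pos 6: window 'bca' -> no
  Pos 7: window 'cac' -> no
  Pos 8: window 'acc' -> no
  Pos 9: window 'cc' -> no
  Pos 10: window 'c' -> no
Total matches: 1

1


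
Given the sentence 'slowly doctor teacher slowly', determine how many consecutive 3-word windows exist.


Word trigrams from [4] words:
  Trigram 1: (slowly doctor teacher)
  Trigram 2: (doctor teacher slowly)
Total word trigrams: 4 - 2 = 2

2


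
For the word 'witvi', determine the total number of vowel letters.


Scanning each character of 'witvi':
  Position 1: 'w' -> consonant (running count: 0)
  Position 2: 'i' -> vowel (running count: 1)
  Position 3: 't' -> consonant (running count: 1)
  Position 4: 'v' -> consonant (running count: 1)
  Position 5: 'i' -> vowel (running count: 2)
Total vowels: 2

2


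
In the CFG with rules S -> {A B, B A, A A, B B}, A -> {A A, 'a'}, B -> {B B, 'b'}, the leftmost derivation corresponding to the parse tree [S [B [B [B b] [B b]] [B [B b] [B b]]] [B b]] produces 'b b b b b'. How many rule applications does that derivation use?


Every bracketed nonterminal node [X ...] in the tree is produced by exactly one rule application.
Reading the tree off as a leftmost derivation:
  Step 1: S  =>  B B   (applied S -> B B)
  Step 2: B B  =>  B B B   (applied B -> B B)
  Step 3: B B B  =>  B B B B   (applied B -> B B)
  Step 4: B B B B  =>  b B B B   (applied B -> b)
  Step 5: b B B B  =>  b b B B   (applied B -> b)
  Step 6: b b B B  =>  b b B B B   (applied B -> B B)
  Step 7: b b B B B  =>  b b b B B   (applied B -> b)
  Step 8: b b b B B  =>  b b b b B   (applied B -> b)
  Step 9: b b b b B  =>  b b b b b   (applied B -> b)
Final yield: b b b b b
Total rewrite steps: 9

9


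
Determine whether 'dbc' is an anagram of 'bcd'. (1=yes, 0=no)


Sort characters of 'dbc': 'bcd'
Sort characters of 'bcd': 'bcd'
Sorted forms match -> they ARE anagrams
Result: 1

1


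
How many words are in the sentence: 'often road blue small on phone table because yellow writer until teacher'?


Counting words by splitting on spaces:
  Word 1: 'often'
  Word 2: 'road'
  Word 3: 'blue'
  Word 4: 'small'
  Word 5: 'on'
  Word 6: 'phone'
  Word 7: 'table'
  Word 8: 'because'
  Word 9: 'yellow'
  Word 10: 'writer'
  Word 11: 'until'
  Word 12: 'teacher'
Total words: 12

12


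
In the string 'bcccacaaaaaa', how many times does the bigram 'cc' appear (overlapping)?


Scanning 'bcccacaaaaaa' for bigram 'cc':
  Position 0: 'bc' -> no
  Position 1: 'cc' -> MATCH
  Position 2: 'cc' -> MATCH
  Position 3: 'ca' -> no
  Position 4: 'ac' -> no
  Position 5: 'ca' -> no
  Position 6: 'aa' -> no
  Position 7: 'aa' -> no
  Position 8: 'aa' -> no
  Position 9: 'aa' -> no
  Position 10: 'aa' -> no
Total matches: 2

2


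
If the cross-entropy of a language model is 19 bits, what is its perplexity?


Perplexity formula: PP = 2^H
H = 19
PP = 2^19
PP = 2^19 = 524288

524288


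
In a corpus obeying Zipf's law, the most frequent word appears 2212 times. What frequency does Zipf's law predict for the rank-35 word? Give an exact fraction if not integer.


Zipf's law: freq(rank) = f1 / rank
f1 = 2212, rank = 35
freq = 2212 / 35
GCD(2212, 35) = 7
Simplified: 316/5

316/5


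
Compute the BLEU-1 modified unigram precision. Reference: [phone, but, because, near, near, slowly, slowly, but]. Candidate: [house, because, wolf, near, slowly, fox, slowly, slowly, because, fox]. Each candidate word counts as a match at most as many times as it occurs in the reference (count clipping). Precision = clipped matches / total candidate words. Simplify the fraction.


Reference word counts: {'because': 1, 'but': 2, 'near': 2, 'phone': 1, 'slowly': 2}
Checking each candidate word (with clipping):
  'house' -> not in reference -> no match (matches: 0)
  'because' -> in reference (ref count 1, used 1/1) -> match (matches: 1)
  'wolf' -> not in reference -> no match (matches: 1)
  'near' -> in reference (ref count 2, used 1/2) -> match (matches: 2)
  'slowly' -> in reference (ref count 2, used 1/2) -> match (matches: 3)
  'fox' -> not in reference -> no match (matches: 3)
  'slowly' -> in reference (ref count 2, used 2/2) -> match (matches: 4)
  'slowly' -> ref count 2 already used up (2/2) -> clipped, no match (matches: 4)
  'because' -> ref count 1 already used up (1/1) -> clipped, no match (matches: 4)
  'fox' -> not in reference -> no match (matches: 4)
Clipped matches: 4, Candidate length: 10
Precision = 4/10 = 2/5

2/5


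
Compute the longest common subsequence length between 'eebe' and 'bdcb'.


DP table for LCS of 'eebe' and 'bdcb':
       b  d  c  b
    0  0  0  0  0
  e 0  0  0  0  0
  e 0  0  0  0  0
  b 0  1  1  1  1
  e 0  1  1  1  1
LCS: 'b'
LCS length = 1

1


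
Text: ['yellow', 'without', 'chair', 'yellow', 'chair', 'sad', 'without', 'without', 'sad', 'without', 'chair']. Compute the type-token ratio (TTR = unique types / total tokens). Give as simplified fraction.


Tokens: 11
Unique types: ('chair', 'sad', 'without', 'yellow') = 4
TTR = 4/11
Already in lowest terms.

4/11


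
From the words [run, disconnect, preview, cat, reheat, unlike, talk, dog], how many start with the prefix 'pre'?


Checking each word for prefix 'pre':
  'run' -> no (count: 0)
  'disconnect' -> no (count: 0)
  'preview' -> YES, starts with 'pre' (count: 1)
  'cat' -> no (count: 1)
  'reheat' -> no (count: 1)
  'unlike' -> no (count: 1)
  'talk' -> no (count: 1)
  'dog' -> no (count: 1)
Total with prefix 'pre': 1

1


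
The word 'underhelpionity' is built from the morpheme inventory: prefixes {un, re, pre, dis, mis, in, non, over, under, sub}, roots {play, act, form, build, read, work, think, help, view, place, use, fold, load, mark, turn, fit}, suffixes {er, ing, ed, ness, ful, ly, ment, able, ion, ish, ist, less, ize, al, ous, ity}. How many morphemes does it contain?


Segmenting 'underhelpionity' against the inventory:
  'under' -> prefix (morpheme 1)
  'help' -> root (morpheme 2)
  'ion' -> suffix (morpheme 3)
  'ity' -> suffix (morpheme 4)
Total morphemes: 4

4


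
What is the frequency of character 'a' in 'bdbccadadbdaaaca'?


Scanning 'bdbccadadbdaaaca' for 'a':
  Position 5: 'a' -> MATCH (count: 1)
  Position 7: 'a' -> MATCH (count: 2)
  Position 11: 'a' -> MATCH (count: 3)
  Position 12: 'a' -> MATCH (count: 4)
  Position 13: 'a' -> MATCH (count: 5)
  Position 15: 'a' -> MATCH (count: 6)
Total occurrences of 'a': 6

6


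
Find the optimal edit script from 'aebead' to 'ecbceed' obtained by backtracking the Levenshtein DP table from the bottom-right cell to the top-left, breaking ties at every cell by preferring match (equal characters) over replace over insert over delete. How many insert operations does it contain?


Edit distance = 4. Backtracking from cell (6, 7) with preference match > replace > insert > delete,
then listing the resulting alignment 'aebead' -> 'ecbceed' left to right:
  Step 1: replace a->e
  Step 2: replace e->c
  Step 3: keep 'b'
  Step 4: insert 'c' [insertion #1]
  Step 5: keep 'e'
  Step 6: replace a->e
  Step 7: keep 'd'
Total insertions: 1

1


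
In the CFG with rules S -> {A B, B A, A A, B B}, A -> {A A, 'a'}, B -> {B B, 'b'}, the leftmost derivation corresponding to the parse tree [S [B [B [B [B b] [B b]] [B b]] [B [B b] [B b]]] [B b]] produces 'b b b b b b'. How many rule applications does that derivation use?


Every bracketed nonterminal node [X ...] in the tree is produced by exactly one rule application.
Reading the tree off as a leftmost derivation:
  Step 1: S  =>  B B   (applied S -> B B)
  Step 2: B B  =>  B B B   (applied B -> B B)
  Step 3: B B B  =>  B B B B   (applied B -> B B)
  Step 4: B B B B  =>  B B B B B   (applied B -> B B)
  Step 5: B B B B B  =>  b B B B B   (applied B -> b)
  Step 6: b B B B B  =>  b b B B B   (applied B -> b)
  Step 7: b b B B B  =>  b b b B B   (applied B -> b)
  Step 8: b b b B B  =>  b b b B B B   (applied B -> B B)
  Step 9: b b b B B B  =>  b b b b B B   (applied B -> b)
  Step 10: b b b b B B  =>  b b b b b B   (applied B -> b)
  Step 11: b b b b b B  =>  b b b b b b   (applied B -> b)
Final yield: b b b b b b
Total rewrite steps: 11

11


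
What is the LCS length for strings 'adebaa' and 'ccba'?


DP table for LCS of 'adebaa' and 'ccba':
       c  c  b  a
    0  0  0  0  0
  a 0  0  0  0  1
  d 0  0  0  0  1
  e 0  0  0  0  1
  b 0  0  0  1  1
  a 0  0  0  1  2
  a 0  0  0  1  2
LCS: 'ba'
LCS length = 2

2


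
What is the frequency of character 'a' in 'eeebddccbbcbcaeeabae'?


Scanning 'eeebddccbbcbcaeeabae' for 'a':
  Position 13: 'a' -> MATCH (count: 1)
  Position 16: 'a' -> MATCH (count: 2)
  Position 18: 'a' -> MATCH (count: 3)
Total occurrences of 'a': 3

3


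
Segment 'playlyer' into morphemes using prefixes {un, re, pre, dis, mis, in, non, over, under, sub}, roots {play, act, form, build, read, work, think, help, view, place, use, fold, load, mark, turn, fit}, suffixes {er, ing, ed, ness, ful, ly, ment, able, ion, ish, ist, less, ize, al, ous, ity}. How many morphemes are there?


Segmenting 'playlyer' against the inventory:
  'play' -> root (morpheme 1)
  'ly' -> suffix (morpheme 2)
  'er' -> suffix (morpheme 3)
Total morphemes: 3

3


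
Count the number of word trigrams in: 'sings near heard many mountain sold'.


Word trigrams from [6] words:
  Trigram 1: (sings near heard)
  Trigram 2: (near heard many)
  Trigram 3: (heard many mountain)
  Trigram 4: (many mountain sold)
Total word trigrams: 6 - 2 = 4

4


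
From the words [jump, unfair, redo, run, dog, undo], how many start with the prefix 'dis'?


Checking each word for prefix 'dis':
  'jump' -> no (count: 0)
  'unfair' -> no (count: 0)
  'redo' -> no (count: 0)
  'run' -> no (count: 0)
  'dog' -> no (count: 0)
  'undo' -> no (count: 0)
Total with prefix 'dis': 0

0


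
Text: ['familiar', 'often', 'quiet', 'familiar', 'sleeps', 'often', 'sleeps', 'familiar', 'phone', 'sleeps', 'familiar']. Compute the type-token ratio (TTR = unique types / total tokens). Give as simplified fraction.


Tokens: 11
Unique types: ('familiar', 'often', 'phone', 'quiet', 'sleeps') = 5
TTR = 5/11
Already in lowest terms.

5/11


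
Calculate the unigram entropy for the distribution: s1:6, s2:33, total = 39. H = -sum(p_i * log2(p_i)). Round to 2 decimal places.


Computing entropy H = -sum(p_i * log2(p_i)):
  s1: p = 6/39 = 0.1538, -p*log2(p) = 0.4155
  s2: p = 33/39 = 0.8462, -p*log2(p) = 0.2039
H = sum of terms = 0.6194
Rounded to 2 decimals: 0.62

0.62


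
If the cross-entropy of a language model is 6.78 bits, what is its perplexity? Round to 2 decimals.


Perplexity formula: PP = 2^H
H = 6.78
PP = 2^6.78
Decompose: 2^6.78 = 2^6 * 2^0.78
2^6 = 64, 2^0.78 ~ 1.7171309
PP ~ 64 * 1.7171309 = 109.8963776
Rounded to 2 decimals: 109.90

109.90


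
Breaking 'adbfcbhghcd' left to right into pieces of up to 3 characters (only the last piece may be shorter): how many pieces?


'adbfcbhghcd' has 11 characters.
Chunking with max size 3:
  Chunk 1: 'adb' (positions 0-2)
  Chunk 2: 'fcb' (positions 3-5)
  Chunk 3: 'hgh' (positions 6-8)
  Chunk 4: 'cd' (positions 9-10)
Total chunks: ceil(11 / 3) = 4

4


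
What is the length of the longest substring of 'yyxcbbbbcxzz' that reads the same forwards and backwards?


Scanning 'yyxcbbbbcxzz' for palindromic substrings.
Substring at positions 2-9: 'xcbbbbcx'.
Check: reverse('xcbbbbcx') = 'xcbbbbcx' -> palindrome confirmed.
Neighbouring characters ('y' / 'z') break symmetry, so it cannot extend further.
No longer palindromic substring exists; longest length = 8

8


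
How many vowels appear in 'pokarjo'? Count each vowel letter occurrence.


Scanning each character of 'pokarjo':
  Position 1: 'p' -> consonant (running count: 0)
  Position 2: 'o' -> vowel (running count: 1)
  Position 3: 'k' -> consonant (running count: 1)
  Position 4: 'a' -> vowel (running count: 2)
  Position 5: 'r' -> consonant (running count: 2)
  Position 6: 'j' -> consonant (running count: 2)
  Position 7: 'o' -> vowel (running count: 3)
Total vowels: 3

3


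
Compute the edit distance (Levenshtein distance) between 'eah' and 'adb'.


Building DP table for s1='eah' (len 3) and s2='adb' (len 3):
       a  d  b
    0  1  2  3
  e 1  1  2  3
  a 2  1  2  3
  h 3  2  2  3
Edit distance = dp[3][3] = 3

3


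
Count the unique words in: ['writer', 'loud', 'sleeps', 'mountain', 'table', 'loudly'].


Listing all tokens and tracking unique types:
  Token 1: 'writer' -> NEW (unique so far: 1)
  Token 2: 'loud' -> NEW (unique so far: 2)
  Token 3: 'sleeps' -> NEW (unique so far: 3)
  Token 4: 'mountain' -> NEW (unique so far: 4)
  Token 5: 'table' -> NEW (unique so far: 5)
  Token 6: 'loudly' -> NEW (unique so far: 6)
Unique types: ('loud', 'loudly', 'mountain', 'sleeps', 'table', 'writer')
Vocabulary size: 6

6


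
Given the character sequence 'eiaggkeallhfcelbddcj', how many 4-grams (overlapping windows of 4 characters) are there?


String 'eiaggkeallhfcelbddcj' has length L = 20.
Number of overlapping n-grams = L - n + 1
Substituting: 20 - 4 + 1 = 17

17


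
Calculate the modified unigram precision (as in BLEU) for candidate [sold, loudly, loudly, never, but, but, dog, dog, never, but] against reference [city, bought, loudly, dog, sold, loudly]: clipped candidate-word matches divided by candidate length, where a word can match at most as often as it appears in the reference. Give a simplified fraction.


Reference word counts: {'bought': 1, 'city': 1, 'dog': 1, 'loudly': 2, 'sold': 1}
Checking each candidate word (with clipping):
  'sold' -> in reference (ref count 1, used 1/1) -> match (matches: 1)
  'loudly' -> in reference (ref count 2, used 1/2) -> match (matches: 2)
  'loudly' -> in reference (ref count 2, used 2/2) -> match (matches: 3)
  'never' -> not in reference -> no match (matches: 3)
  'but' -> not in reference -> no match (matches: 3)
  'but' -> not in reference -> no match (matches: 3)
  'dog' -> in reference (ref count 1, used 1/1) -> match (matches: 4)
  'dog' -> ref count 1 already used up (1/1) -> clipped, no match (matches: 4)
  'never' -> not in reference -> no match (matches: 4)
  'but' -> not in reference -> no match (matches: 4)
Clipped matches: 4, Candidate length: 10
Precision = 4/10 = 2/5

2/5


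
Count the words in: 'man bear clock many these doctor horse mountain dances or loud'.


Counting words by splitting on spaces:
  Word 1: 'man'
  Word 2: 'bear'
  Word 3: 'clock'
  Word 4: 'many'
  Word 5: 'these'
  Word 6: 'doctor'
  Word 7: 'horse'
  Word 8: 'mountain'
  Word 9: 'dances'
  Word 10: 'or'
  Word 11: 'loud'
Total words: 11

11


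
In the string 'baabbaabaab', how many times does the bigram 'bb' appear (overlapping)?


Scanning 'baabbaabaab' for bigram 'bb':
  Position 0: 'ba' -> no
  Position 1: 'aa' -> no
  Position 2: 'ab' -> no
  Position 3: 'bb' -> MATCH
  Position 4: 'ba' -> no
  Position 5: 'aa' -> no
  Position 6: 'ab' -> no
  Position 7: 'ba' -> no
  Position 8: 'aa' -> no
  Position 9: 'ab' -> no
Total matches: 1

1


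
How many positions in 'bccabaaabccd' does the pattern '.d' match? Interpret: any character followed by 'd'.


Pattern: .d means any character followed by 'd'.
Scanning 'bccabaaabccd' position-by-position:
  Pos 0: window 'bc' -> no
  Pos 1: window 'cc' -> no
  Pos 2: window 'ca' -> no
  Pos 3: window 'ab' -> no
  Pos 4: window 'ba' -> no
  Pos 5: window 'aa' -> no
  Pos 6: window 'aa' -> no
  Pos 7: window 'ab' -> no
  Pos 8: window 'bc' -> no
  Pos 9: window 'cc' -> no
  Pos 10: window 'cd' -> MATCH
  Pos 11: window 'd' -> no
Total matches: 1

1


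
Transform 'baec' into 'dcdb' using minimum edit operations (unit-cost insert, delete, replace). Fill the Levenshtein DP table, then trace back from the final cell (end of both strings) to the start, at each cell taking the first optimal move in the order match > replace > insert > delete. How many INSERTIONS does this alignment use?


Edit distance = 4. Backtracking from cell (4, 4) with preference match > replace > insert > delete,
then listing the resulting alignment 'baec' -> 'dcdb' left to right:
  Step 1: replace b->d
  Step 2: replace a->c
  Step 3: replace e->d
  Step 4: replace c->b
Total insertions: 0

0


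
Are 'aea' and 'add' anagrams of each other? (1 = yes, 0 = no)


Sort characters of 'aea': 'aae'
Sort characters of 'add': 'add'
Sorted forms differ -> they are NOT anagrams
Result: 0

0


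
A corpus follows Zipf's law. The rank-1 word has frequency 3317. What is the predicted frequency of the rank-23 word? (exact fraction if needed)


Zipf's law: freq(rank) = f1 / rank
f1 = 3317, rank = 23
freq = 3317 / 23
GCD(3317, 23) = 1
Simplified: 3317/23

3317/23


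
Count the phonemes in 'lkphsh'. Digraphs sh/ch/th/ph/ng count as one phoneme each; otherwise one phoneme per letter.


Parsing 'lkphsh' greedily, digraphs first:
  'l' -> consonant phoneme (phonemes so far: 1)
  'k' -> consonant phoneme (phonemes so far: 2)
  'ph' -> digraph (1 consonant phoneme) (phonemes so far: 3)
  'sh' -> digraph (1 consonant phoneme) (phonemes so far: 4)
Total phonemes: 4

4


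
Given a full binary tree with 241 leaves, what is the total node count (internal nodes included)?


Leaf nodes (terminals): 241
Internal nodes = n - 1 = 241 - 1 = 240
Total = leaves + internal = 241 + 240 = 481

481


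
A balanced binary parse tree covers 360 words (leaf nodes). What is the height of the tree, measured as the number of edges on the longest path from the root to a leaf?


In a balanced binary tree with n leaves the deepest leaf is ceil(log2(n)) edges below the root.
log2(360) = 8.4919
ceil(8.4919) = 9
height (edges) = 9

9


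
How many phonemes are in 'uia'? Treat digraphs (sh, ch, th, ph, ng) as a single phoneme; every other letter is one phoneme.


Parsing 'uia' greedily, digraphs first:
  'u' -> vowel phoneme (phonemes so far: 1)
  'i' -> vowel phoneme (phonemes so far: 2)
  'a' -> vowel phoneme (phonemes so far: 3)
Total phonemes: 3

3


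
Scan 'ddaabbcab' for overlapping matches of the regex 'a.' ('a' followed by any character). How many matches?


Pattern: a. means 'a' followed by any character.
Scanning 'ddaabbcab' position-by-position:
  Pos 0: window 'dd' -> no
  Pos 1: window 'da' -> no
  Pos 2: window 'aa' -> MATCH
  Pos 3: window 'ab' -> MATCH
  Pos 4: window 'bb' -> no
  Pos 5: window 'bc' -> no
  Pos 6: window 'ca' -> no
  Pos 7: window 'ab' -> MATCH
  Pos 8: window 'b' -> no
Total matches: 3

3


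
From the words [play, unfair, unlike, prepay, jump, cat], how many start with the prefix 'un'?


Checking each word for prefix 'un':
  'play' -> no (count: 0)
  'unfair' -> YES, starts with 'un' (count: 1)
  'unlike' -> YES, starts with 'un' (count: 2)
  'prepay' -> no (count: 2)
  'jump' -> no (count: 2)
  'cat' -> no (count: 2)
Total with prefix 'un': 2

2


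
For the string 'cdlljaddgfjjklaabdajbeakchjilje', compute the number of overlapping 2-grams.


String 'cdlljaddgfjjklaabdajbeakchjilje' has length L = 31.
Number of overlapping n-grams = L - n + 1
Substituting: 31 - 2 + 1 = 30

30


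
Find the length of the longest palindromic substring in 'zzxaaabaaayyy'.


Scanning 'zzxaaabaaayyy' for palindromic substrings.
Substring at positions 3-9: 'aaabaaa'.
Check: reverse('aaabaaa') = 'aaabaaa' -> palindrome confirmed.
Neighbouring characters ('x' / 'y') break symmetry, so it cannot extend further.
No longer palindromic substring exists; longest length = 7

7


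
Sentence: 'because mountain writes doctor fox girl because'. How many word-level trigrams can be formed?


Word trigrams from [7] words:
  Trigram 1: (because mountain writes)
  Trigram 2: (mountain writes doctor)
  Trigram 3: (writes doctor fox)
  Trigram 4: (doctor fox girl)
  Trigram 5: (fox girl because)
Total word trigrams: 7 - 2 = 5

5


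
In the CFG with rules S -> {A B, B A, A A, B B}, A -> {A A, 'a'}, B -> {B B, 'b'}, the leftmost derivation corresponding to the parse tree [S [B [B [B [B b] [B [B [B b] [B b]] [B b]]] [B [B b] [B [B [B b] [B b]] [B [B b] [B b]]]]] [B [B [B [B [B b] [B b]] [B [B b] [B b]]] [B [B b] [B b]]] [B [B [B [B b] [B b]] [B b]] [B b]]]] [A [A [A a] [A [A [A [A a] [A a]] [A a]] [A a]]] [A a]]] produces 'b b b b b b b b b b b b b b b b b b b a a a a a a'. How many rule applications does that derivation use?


Every bracketed nonterminal node [X ...] in the tree is produced by exactly one rule application.
Reading the tree off as a leftmost derivation:
  Step 1: S  =>  B A   (applied S -> B A)
  Step 2: B A  =>  B B A   (applied B -> B B)
  Step 3: B B A  =>  B B B A   (applied B -> B B)
  Step 4: B B B A  =>  B B B B A   (applied B -> B B)
  Step 5: B B B B A  =>  b B B B A   (applied B -> b)
  Step 6: b B B B A  =>  b B B B B A   (applied B -> B B)
  Step 7: b B B B B A  =>  b B B B B B A   (applied B -> B B)
  Step 8: b B B B B B A  =>  b b B B B B A   (applied B -> b)
  Step 9: b b B B B B A  =>  b b b B B B A   (applied B -> b)
  Step 10: b b b B B B A  =>  b b b b B B A   (applied B -> b)
  Step 11: b b b b B B A  =>  b b b b B B B A   (applied B -> B B)
  Step 12: b b b b B B B A  =>  b b b b b B B A   (applied B -> b)
  Step 13: b b b b b B B A  =>  b b b b b B B B A   (applied B -> B B)
  Step 14: b b b b b B B B A  =>  b b b b b B B B B A   (applied B -> B B)
  Step 15: b b b b b B B B B A  =>  b b b b b b B B B A   (applied B -> b)
  Step 16: b b b b b b B B B A  =>  b b b b b b b B B A   (applied B -> b)
  Step 17: b b b b b b b B B A  =>  b b b b b b b B B B A   (applied B -> B B)
  Step 18: b b b b b b b B B B A  =>  b b b b b b b b B B A   (applied B -> b)
  Step 19: b b b b b b b b B B A  =>  b b b b b b b b b B A   (applied B -> b)
  Step 20: b b b b b b b b b B A  =>  b b b b b b b b b B B A   (applied B -> B B)
  Step 21: b b b b b b b b b B B A  =>  b b b b b b b b b B B B A   (applied B -> B B)
  Step 22: b b b b b b b b b B B B A  =>  b b b b b b b b b B B B B A   (applied B -> B B)
  Step 23: b b b b b b b b b B B B B A  =>  b b b b b b b b b B B B B B A   (applied B -> B B)
  Step 24: b b b b b b b b b B B B B B A  =>  b b b b b b b b b b B B B B A   (applied B -> b)
  Step 25: b b b b b b b b b b B B B B A  =>  b b b b b b b b b b b B B B A   (applied B -> b)
  Step 26: b b b b b b b b b b b B B B A  =>  b b b b b b b b b b b B B B B A   (applied B -> B B)
  Step 27: b b b b b b b b b b b B B B B A  =>  b b b b b b b b b b b b B B B A   (applied B -> b)
  Step 28: b b b b b b b b b b b b B B B A  =>  b b b b b b b b b b b b b B B A   (applied B -> b)
  Step 29: b b b b b b b b b b b b b B B A  =>  b b b b b b b b b b b b b B B B A   (applied B -> B B)
  Step 30: b b b b b b b b b b b b b B B B A  =>  b b b b b b b b b b b b b b B B A   (applied B -> b)
  Step 31: b b b b b b b b b b b b b b B B A  =>  b b b b b b b b b b b b b b b B A   (applied B -> b)
  Step 32: b b b b b b b b b b b b b b b B A  =>  b b b b b b b b b b b b b b b B B A   (applied B -> B B)
  Step 33: b b b b b b b b b b b b b b b B B A  =>  b b b b b b b b b b b b b b b B B B A   (applied B -> B B)
  Step 34: b b b b b b b b b b b b b b b B B B A  =>  b b b b b b b b b b b b b b b B B B B A   (applied B -> B B)
  Step 35: b b b b b b b b b b b b b b b B B B B A  =>  b b b b b b b b b b b b b b b b B B B A   (applied B -> b)
  Step 36: b b b b b b b b b b b b b b b b B B B A  =>  b b b b b b b b b b b b b b b b b B B A   (applied B -> b)
  Step 37: b b b b b b b b b b b b b b b b b B B A  =>  b b b b b b b b b b b b b b b b b b B A   (applied B -> b)
  Step 38: b b b b b b b b b b b b b b b b b b B A  =>  b b b b b b b b b b b b b b b b b b b A   (applied B -> b)
  Step 39: b b b b b b b b b b b b b b b b b b b A  =>  b b b b b b b b b b b b b b b b b b b A A   (applied A -> A A)
  Step 40: b b b b b b b b b b b b b b b b b b b A A  =>  b b b b b b b b b b b b b b b b b b b A A A   (applied A -> A A)
  Step 41: b b b b b b b b b b b b b b b b b b b A A A  =>  b b b b b b b b b b b b b b b b b b b a A A   (applied A -> a)
  Step 42: b b b b b b b b b b b b b b b b b b b a A A  =>  b b b b b b b b b b b b b b b b b b b a A A A   (applied A -> A A)
  Step 43: b b b b b b b b b b b b b b b b b b b a A A A  =>  b b b b b b b b b b b b b b b b b b b a A A A A   (applied A -> A A)
  Step 44: b b b b b b b b b b b b b b b b b b b a A A A A  =>  b b b b b b b b b b b b b b b b b b b a A A A A A   (applied A -> A A)
  Step 45: b b b b b b b b b b b b b b b b b b b a A A A A A  =>  b b b b b b b b b b b b b b b b b b b a a A A A A   (applied A -> a)
  Step 46: b b b b b b b b b b b b b b b b b b b a a A A A A  =>  b b b b b b b b b b b b b b b b b b b a a a A A A   (applied A -> a)
  Step 47: b b b b b b b b b b b b b b b b b b b a a a A A A  =>  b b b b b b b b b b b b b b b b b b b a a a a A A   (applied A -> a)
  Step 48: b b b b b b b b b b b b b b b b b b b a a a a A A  =>  b b b b b b b b b b b b b b b b b b b a a a a a A   (applied A -> a)
  Step 49: b b b b b b b b b b b b b b b b b b b a a a a a A  =>  b b b b b b b b b b b b b b b b b b b a a a a a a   (applied A -> a)
Final yield: b b b b b b b b b b b b b b b b b b b a a a a a a
Total rewrite steps: 49

49


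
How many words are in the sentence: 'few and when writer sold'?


Counting words by splitting on spaces:
  Word 1: 'few'
  Word 2: 'and'
  Word 3: 'when'
  Word 4: 'writer'
  Word 5: 'sold'
Total words: 5

5


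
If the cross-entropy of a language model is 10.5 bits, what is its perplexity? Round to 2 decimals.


Perplexity formula: PP = 2^H
H = 10.5
PP = 2^10.5
Decompose: 2^10.5 = 2^10 * 2^0.5 = 2^10 * sqrt(2)
2^10 = 1024, sqrt(2) ~ 1.4142136
PP ~ 1024 * 1.4142136 = 1448.1547264
Rounded to 2 decimals: 1448.15

1448.15


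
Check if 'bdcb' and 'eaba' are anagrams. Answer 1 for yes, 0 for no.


Sort characters of 'bdcb': 'bbcd'
Sort characters of 'eaba': 'aabe'
Sorted forms differ -> they are NOT anagrams
Result: 0

0


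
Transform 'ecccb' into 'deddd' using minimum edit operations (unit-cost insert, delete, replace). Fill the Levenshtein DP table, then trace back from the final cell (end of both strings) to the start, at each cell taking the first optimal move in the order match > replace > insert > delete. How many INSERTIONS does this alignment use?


Edit distance = 5. Backtracking from cell (5, 5) with preference match > replace > insert > delete,
then listing the resulting alignment 'ecccb' -> 'deddd' left to right:
  Step 1: replace e->d
  Step 2: replace c->e
  Step 3: replace c->d
  Step 4: replace c->d
  Step 5: replace b->d
Total insertions: 0

0


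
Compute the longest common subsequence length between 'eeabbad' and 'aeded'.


DP table for LCS of 'eeabbad' and 'aeded':
       a  e  d  e  d
    0  0  0  0  0  0
  e 0  0  1  1  1  1
  e 0  0  1  1  2  2
  a 0  1  1  1  2  2
  b 0  1  1  1  2  2
  b 0  1  1  1  2  2
  a 0  1  1  1  2  2
  d 0  1  1  2  2  3
LCS: 'eed'
LCS length = 3

3


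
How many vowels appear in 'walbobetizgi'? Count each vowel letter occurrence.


Scanning each character of 'walbobetizgi':
  Position 1: 'w' -> consonant (running count: 0)
  Position 2: 'a' -> vowel (running count: 1)
  Position 3: 'l' -> consonant (running count: 1)
  Position 4: 'b' -> consonant (running count: 1)
  Position 5: 'o' -> vowel (running count: 2)
  Position 6: 'b' -> consonant (running count: 2)
  Position 7: 'e' -> vowel (running count: 3)
  Position 8: 't' -> consonant (running count: 3)
  Position 9: 'i' -> vowel (running count: 4)
  Position 10: 'z' -> consonant (running count: 4)
  Position 11: 'g' -> consonant (running count: 4)
  Position 12: 'i' -> vowel (running count: 5)
Total vowels: 5

5


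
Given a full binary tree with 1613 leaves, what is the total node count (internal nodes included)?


Leaf nodes (terminals): 1613
Internal nodes = n - 1 = 1613 - 1 = 1612
Total = leaves + internal = 1613 + 1612 = 3225

3225


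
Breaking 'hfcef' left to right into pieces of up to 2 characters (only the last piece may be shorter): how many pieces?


'hfcef' has 5 characters.
Chunking with max size 2:
  Chunk 1: 'hf' (positions 0-1)
  Chunk 2: 'ce' (positions 2-3)
  Chunk 3: 'f' (positions 4-4)
Total chunks: ceil(5 / 2) = 3

3


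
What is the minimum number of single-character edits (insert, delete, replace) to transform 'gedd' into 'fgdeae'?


Building DP table for s1='gedd' (len 4) and s2='fgdeae' (len 6):
       f  g  d  e  a  e
    0  1  2  3  4  5  6
  g 1  1  1  2  3  4  5
  e 2  2  2  2  2  3  4
  d 3  3  3  2  3  3  4
  d 4  4  4  3  3  4  4
Edit distance = dp[4][6] = 4

4


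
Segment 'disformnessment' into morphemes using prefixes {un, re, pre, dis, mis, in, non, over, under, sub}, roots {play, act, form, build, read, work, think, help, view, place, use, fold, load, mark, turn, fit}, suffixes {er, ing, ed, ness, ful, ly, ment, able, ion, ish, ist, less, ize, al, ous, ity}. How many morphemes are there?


Segmenting 'disformnessment' against the inventory:
  'dis' -> prefix (morpheme 1)
  'form' -> root (morpheme 2)
  'ness' -> suffix (morpheme 3)
  'ment' -> suffix (morpheme 4)
Total morphemes: 4

4


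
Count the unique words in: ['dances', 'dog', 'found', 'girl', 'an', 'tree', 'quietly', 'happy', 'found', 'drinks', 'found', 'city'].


Listing all tokens and tracking unique types:
  Token 1: 'dances' -> NEW (unique so far: 1)
  Token 2: 'dog' -> NEW (unique so far: 2)
  Token 3: 'found' -> NEW (unique so far: 3)
  Token 4: 'girl' -> NEW (unique so far: 4)
  Token 5: 'an' -> NEW (unique so far: 5)
  Token 6: 'tree' -> NEW (unique so far: 6)
  Token 7: 'quietly' -> NEW (unique so far: 7)
  Token 8: 'happy' -> NEW (unique so far: 8)
  Token 9: 'found' -> duplicate (unique so far: 8)
  Token 10: 'drinks' -> NEW (unique so far: 9)
  Token 11: 'found' -> duplicate (unique so far: 9)
  Token 12: 'city' -> NEW (unique so far: 10)
Unique types: ('an', 'city', 'dances', 'dog', 'drinks', 'found', 'girl', 'happy', 'quietly', 'tree')
Vocabulary size: 10

10


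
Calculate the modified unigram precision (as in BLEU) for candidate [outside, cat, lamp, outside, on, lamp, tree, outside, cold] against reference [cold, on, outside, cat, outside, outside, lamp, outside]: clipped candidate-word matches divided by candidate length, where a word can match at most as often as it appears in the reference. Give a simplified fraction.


Reference word counts: {'cat': 1, 'cold': 1, 'lamp': 1, 'on': 1, 'outside': 4}
Checking each candidate word (with clipping):
  'outside' -> in reference (ref count 4, used 1/4) -> match (matches: 1)
  'cat' -> in reference (ref count 1, used 1/1) -> match (matches: 2)
  'lamp' -> in reference (ref count 1, used 1/1) -> match (matches: 3)
  'outside' -> in reference (ref count 4, used 2/4) -> match (matches: 4)
  'on' -> in reference (ref count 1, used 1/1) -> match (matches: 5)
  'lamp' -> ref count 1 already used up (1/1) -> clipped, no match (matches: 5)
  'tree' -> not in reference -> no match (matches: 5)
  'outside' -> in reference (ref count 4, used 3/4) -> match (matches: 6)
  'cold' -> in reference (ref count 1, used 1/1) -> match (matches: 7)
Clipped matches: 7, Candidate length: 9
Precision = 7/9

7/9


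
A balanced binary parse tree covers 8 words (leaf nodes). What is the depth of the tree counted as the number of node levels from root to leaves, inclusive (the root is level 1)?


In a balanced binary tree with n leaves the deepest leaf is ceil(log2(n)) edges below the root,
so counting node levels inclusive of root and leaves gives ceil(log2(n)) + 1 levels.
log2(8) = 3.0000
ceil(3.0000) = 3
levels = 3 + 1 = 4

4


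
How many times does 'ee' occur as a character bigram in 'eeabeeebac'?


Scanning 'eeabeeebac' for bigram 'ee':
  Position 0: 'ee' -> MATCH
  Position 1: 'ea' -> no
  Position 2: 'ab' -> no
  Position 3: 'be' -> no
  Position 4: 'ee' -> MATCH
  Position 5: 'ee' -> MATCH
  Position 6: 'eb' -> no
  Position 7: 'ba' -> no
  Position 8: 'ac' -> no
Total matches: 3

3


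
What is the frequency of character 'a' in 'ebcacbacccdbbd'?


Scanning 'ebcacbacccdbbd' for 'a':
  Position 3: 'a' -> MATCH (count: 1)
  Position 6: 'a' -> MATCH (count: 2)
Total occurrences of 'a': 2

2


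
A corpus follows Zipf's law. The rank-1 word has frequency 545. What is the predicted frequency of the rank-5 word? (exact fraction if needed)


Zipf's law: freq(rank) = f1 / rank
f1 = 545, rank = 5
freq = 545 / 5
= 109

109


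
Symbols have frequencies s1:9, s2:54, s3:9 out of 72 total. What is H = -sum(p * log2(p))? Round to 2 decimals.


Computing entropy H = -sum(p_i * log2(p_i)):
  s1: p = 9/72 = 0.1250, -p*log2(p) = 0.3750
  s2: p = 54/72 = 0.7500, -p*log2(p) = 0.3113
  s3: p = 9/72 = 0.1250, -p*log2(p) = 0.3750
H = sum of terms = 1.0613
Rounded to 2 decimals: 1.06

1.06
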